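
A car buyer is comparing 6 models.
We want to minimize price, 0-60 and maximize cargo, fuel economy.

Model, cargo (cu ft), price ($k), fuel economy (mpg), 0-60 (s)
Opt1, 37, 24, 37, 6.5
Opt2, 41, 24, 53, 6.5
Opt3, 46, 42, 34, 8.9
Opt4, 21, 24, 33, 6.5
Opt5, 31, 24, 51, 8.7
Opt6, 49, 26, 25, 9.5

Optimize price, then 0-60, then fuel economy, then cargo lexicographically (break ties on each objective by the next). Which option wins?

First minimize price: best is 24, kept {Opt1, Opt2, Opt4, Opt5}.
Then minimize 0-60: best is 6.5, kept {Opt1, Opt2, Opt4}.
Then maximize fuel economy: best is 53, kept {Opt2}.

Opt2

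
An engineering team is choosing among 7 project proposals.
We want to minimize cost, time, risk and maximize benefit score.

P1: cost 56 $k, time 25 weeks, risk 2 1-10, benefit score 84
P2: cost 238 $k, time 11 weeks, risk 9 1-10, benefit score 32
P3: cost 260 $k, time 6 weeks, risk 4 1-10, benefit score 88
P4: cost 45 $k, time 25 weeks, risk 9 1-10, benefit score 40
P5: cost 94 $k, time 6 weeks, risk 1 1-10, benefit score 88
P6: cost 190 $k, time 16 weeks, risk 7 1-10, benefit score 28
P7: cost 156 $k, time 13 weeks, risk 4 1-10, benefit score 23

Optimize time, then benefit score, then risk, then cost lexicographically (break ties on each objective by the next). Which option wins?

First minimize time: best is 6, kept {P3, P5}.
Then maximize benefit score: best is 88, kept {P3, P5}.
Then minimize risk: best is 1, kept {P5}.

P5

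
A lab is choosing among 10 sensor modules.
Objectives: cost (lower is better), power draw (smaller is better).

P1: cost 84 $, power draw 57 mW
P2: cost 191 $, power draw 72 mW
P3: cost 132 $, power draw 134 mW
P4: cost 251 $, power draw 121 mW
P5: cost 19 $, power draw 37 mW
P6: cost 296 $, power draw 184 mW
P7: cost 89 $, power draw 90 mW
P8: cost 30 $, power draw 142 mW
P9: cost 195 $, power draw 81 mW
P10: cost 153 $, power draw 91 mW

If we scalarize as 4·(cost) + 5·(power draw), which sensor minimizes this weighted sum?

P1: 4·84 + 5·57 = 621
P2: 4·191 + 5·72 = 1124
P3: 4·132 + 5·134 = 1198
P4: 4·251 + 5·121 = 1609
P5: 4·19 + 5·37 = 261
P6: 4·296 + 5·184 = 2104
P7: 4·89 + 5·90 = 806
P8: 4·30 + 5·142 = 830
P9: 4·195 + 5·81 = 1185
P10: 4·153 + 5·91 = 1067
Lowest: P5 at 261.

P5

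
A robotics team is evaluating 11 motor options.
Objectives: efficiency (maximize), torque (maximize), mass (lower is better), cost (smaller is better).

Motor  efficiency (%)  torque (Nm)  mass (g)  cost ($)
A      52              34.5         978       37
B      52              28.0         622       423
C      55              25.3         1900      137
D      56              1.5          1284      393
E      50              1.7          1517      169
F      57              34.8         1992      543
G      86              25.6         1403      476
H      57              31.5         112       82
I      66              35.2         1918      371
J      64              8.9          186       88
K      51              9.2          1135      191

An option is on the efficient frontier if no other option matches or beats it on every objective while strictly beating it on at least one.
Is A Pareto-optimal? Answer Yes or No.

Yes

B: worse on torque (28.0 vs 34.5).
C: worse on torque (25.3 vs 34.5).
D: worse on torque (1.5 vs 34.5).
E: worse on efficiency (50 vs 52).
F: worse on mass (1992 vs 978).
G: worse on torque (25.6 vs 34.5).
H: worse on torque (31.5 vs 34.5).
I: worse on mass (1918 vs 978).
J: worse on torque (8.9 vs 34.5).
K: worse on efficiency (51 vs 52).
No option is at least as good as A on every objective and strictly better on one.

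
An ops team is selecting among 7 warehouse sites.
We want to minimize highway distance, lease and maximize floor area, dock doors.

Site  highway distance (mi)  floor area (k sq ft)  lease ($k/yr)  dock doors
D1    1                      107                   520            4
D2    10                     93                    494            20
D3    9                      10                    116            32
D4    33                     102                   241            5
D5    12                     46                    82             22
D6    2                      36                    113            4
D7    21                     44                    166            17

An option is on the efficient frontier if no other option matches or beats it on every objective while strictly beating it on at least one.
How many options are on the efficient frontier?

6

D1: not dominated (best highway distance).
D2: not dominated.
D3: not dominated (best dock doors).
D4: not dominated.
D5: not dominated (best lease).
D6: not dominated.
D7: dominated by D5 (highway distance 12≤21, floor area 46≥44, lease 82≤166, dock doors 22≥17).
Pareto-optimal: D1, D2, D3, D4, D5, D6 → 6.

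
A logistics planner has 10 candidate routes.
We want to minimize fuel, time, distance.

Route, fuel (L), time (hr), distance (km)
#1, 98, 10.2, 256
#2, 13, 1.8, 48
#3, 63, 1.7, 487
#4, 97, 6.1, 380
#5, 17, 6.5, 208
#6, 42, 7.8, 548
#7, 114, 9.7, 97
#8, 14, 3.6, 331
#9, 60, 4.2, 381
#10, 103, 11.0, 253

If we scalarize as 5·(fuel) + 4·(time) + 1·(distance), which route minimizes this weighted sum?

#2

#1: 5·98 + 4·10.2 + 1·256 = 786.8
#2: 5·13 + 4·1.8 + 1·48 = 120.2
#3: 5·63 + 4·1.7 + 1·487 = 808.8
#4: 5·97 + 4·6.1 + 1·380 = 889.4
#5: 5·17 + 4·6.5 + 1·208 = 319.0
#6: 5·42 + 4·7.8 + 1·548 = 789.2
#7: 5·114 + 4·9.7 + 1·97 = 705.8
#8: 5·14 + 4·3.6 + 1·331 = 415.4
#9: 5·60 + 4·4.2 + 1·381 = 697.8
#10: 5·103 + 4·11.0 + 1·253 = 812.0
Lowest: #2 at 120.2.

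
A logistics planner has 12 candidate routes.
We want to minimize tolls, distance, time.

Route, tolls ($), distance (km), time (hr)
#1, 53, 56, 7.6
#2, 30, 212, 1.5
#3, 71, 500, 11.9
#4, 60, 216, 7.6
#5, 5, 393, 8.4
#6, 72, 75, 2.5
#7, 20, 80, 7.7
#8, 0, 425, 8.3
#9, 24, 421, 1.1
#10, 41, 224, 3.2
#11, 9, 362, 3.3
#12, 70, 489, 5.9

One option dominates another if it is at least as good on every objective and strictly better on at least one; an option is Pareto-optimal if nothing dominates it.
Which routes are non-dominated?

#1: not dominated (best distance).
#2: not dominated.
#3: dominated by #1 (tolls 53≤71, distance 56≤500, time 7.6≤11.9).
#4: dominated by #1 (tolls 53≤60, distance 56≤216, time 7.6≤7.6).
#5: not dominated.
#6: not dominated.
#7: not dominated.
#8: not dominated (best tolls).
#9: not dominated (best time).
#10: dominated by #2 (tolls 30≤41, distance 212≤224, time 1.5≤3.2).
#11: not dominated.
#12: dominated by #2 (tolls 30≤70, distance 212≤489, time 1.5≤5.9).

#1, #2, #5, #6, #7, #8, #9, #11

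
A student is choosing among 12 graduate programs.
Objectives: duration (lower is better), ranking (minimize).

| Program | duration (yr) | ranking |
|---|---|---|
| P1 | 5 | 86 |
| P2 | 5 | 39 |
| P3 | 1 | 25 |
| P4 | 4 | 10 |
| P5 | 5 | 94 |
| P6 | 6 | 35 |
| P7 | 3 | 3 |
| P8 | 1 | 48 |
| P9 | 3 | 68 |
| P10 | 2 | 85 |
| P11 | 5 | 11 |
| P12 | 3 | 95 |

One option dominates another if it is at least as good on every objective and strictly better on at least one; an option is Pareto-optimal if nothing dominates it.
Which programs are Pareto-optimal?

P1: dominated by P2 (duration 5≤5, ranking 39≤86).
P2: dominated by P3 (duration 1≤5, ranking 25≤39).
P3: not dominated.
P4: dominated by P7 (duration 3≤4, ranking 3≤10).
P5: dominated by P1 (duration 5≤5, ranking 86≤94).
P6: dominated by P3 (duration 1≤6, ranking 25≤35).
P7: not dominated (best ranking).
P8: dominated by P3 (duration 1≤1, ranking 25≤48).
P9: dominated by P3 (duration 1≤3, ranking 25≤68).
P10: dominated by P3 (duration 1≤2, ranking 25≤85).
P11: dominated by P4 (duration 4≤5, ranking 10≤11).
P12: dominated by P3 (duration 1≤3, ranking 25≤95).

P3, P7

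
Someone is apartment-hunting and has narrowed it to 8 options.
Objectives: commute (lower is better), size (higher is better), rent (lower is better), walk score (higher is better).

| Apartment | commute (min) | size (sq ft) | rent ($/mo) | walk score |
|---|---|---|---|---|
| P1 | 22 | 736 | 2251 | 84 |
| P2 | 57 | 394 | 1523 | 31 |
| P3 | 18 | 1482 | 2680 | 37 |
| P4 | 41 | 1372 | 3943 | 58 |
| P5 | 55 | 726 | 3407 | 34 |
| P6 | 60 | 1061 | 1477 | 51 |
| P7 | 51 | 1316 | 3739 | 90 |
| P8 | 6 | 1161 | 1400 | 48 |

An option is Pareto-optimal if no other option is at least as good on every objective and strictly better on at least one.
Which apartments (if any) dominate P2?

P8

P8: commute 6≤57, size 1161≥394, rent 1400≤1523, walk score 48≥31 — dominates P2.
Others (P1, P3, P4, P5, P6, P7) are each worse than P2 on at least one objective.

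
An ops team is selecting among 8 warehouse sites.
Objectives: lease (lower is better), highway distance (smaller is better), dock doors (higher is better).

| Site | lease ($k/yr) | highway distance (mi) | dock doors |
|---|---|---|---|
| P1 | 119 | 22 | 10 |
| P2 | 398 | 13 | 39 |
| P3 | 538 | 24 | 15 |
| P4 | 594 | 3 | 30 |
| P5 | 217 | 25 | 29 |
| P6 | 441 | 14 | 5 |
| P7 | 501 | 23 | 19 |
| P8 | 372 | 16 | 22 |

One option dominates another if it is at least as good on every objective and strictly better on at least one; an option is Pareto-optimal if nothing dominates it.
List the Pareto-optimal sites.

P1, P2, P4, P5, P8

P1: not dominated (best lease).
P2: not dominated (best dock doors).
P3: dominated by P2 (lease 398≤538, highway distance 13≤24, dock doors 39≥15).
P4: not dominated (best highway distance).
P5: not dominated.
P6: dominated by P2 (lease 398≤441, highway distance 13≤14, dock doors 39≥5).
P7: dominated by P2 (lease 398≤501, highway distance 13≤23, dock doors 39≥19).
P8: not dominated.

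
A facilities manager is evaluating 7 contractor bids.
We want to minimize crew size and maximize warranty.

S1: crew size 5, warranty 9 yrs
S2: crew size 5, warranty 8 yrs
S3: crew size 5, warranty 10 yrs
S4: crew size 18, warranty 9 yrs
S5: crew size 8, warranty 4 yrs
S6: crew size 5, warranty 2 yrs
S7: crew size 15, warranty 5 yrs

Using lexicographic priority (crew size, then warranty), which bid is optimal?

S3

First minimize crew size: best is 5, kept {S1, S2, S3, S6}.
Then maximize warranty: best is 10, kept {S3}.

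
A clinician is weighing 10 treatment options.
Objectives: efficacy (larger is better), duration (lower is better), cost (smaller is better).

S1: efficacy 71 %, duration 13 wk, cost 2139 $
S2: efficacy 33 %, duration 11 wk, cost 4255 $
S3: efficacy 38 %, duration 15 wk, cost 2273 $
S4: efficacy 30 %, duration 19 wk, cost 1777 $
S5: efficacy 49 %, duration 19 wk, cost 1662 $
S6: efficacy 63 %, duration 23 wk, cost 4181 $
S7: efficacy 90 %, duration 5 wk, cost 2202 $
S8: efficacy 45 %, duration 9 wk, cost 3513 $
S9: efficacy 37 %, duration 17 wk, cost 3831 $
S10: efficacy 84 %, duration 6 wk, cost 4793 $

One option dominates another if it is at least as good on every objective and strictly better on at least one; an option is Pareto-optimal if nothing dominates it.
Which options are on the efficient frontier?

S1: not dominated.
S2: dominated by S7 (efficacy 90≥33, duration 5≤11, cost 2202≤4255).
S3: dominated by S1 (efficacy 71≥38, duration 13≤15, cost 2139≤2273).
S4: dominated by S5 (efficacy 49≥30, duration 19≤19, cost 1662≤1777).
S5: not dominated (best cost).
S6: dominated by S1 (efficacy 71≥63, duration 13≤23, cost 2139≤4181).
S7: not dominated (best efficacy).
S8: dominated by S7 (efficacy 90≥45, duration 5≤9, cost 2202≤3513).
S9: dominated by S1 (efficacy 71≥37, duration 13≤17, cost 2139≤3831).
S10: dominated by S7 (efficacy 90≥84, duration 5≤6, cost 2202≤4793).

S1, S5, S7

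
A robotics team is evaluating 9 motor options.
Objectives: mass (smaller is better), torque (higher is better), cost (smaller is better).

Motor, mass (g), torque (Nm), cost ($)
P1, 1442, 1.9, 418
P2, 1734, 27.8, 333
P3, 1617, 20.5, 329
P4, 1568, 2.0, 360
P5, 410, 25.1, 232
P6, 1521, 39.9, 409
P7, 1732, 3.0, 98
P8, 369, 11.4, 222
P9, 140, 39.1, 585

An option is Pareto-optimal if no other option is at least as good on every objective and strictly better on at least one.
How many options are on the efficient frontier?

6

P1: dominated by P5 (mass 410≤1442, torque 25.1≥1.9, cost 232≤418).
P2: not dominated.
P3: dominated by P5 (mass 410≤1617, torque 25.1≥20.5, cost 232≤329).
P4: dominated by P5 (mass 410≤1568, torque 25.1≥2.0, cost 232≤360).
P5: not dominated.
P6: not dominated (best torque).
P7: not dominated (best cost).
P8: not dominated.
P9: not dominated (best mass).
Pareto-optimal: P2, P5, P6, P7, P8, P9 → 6.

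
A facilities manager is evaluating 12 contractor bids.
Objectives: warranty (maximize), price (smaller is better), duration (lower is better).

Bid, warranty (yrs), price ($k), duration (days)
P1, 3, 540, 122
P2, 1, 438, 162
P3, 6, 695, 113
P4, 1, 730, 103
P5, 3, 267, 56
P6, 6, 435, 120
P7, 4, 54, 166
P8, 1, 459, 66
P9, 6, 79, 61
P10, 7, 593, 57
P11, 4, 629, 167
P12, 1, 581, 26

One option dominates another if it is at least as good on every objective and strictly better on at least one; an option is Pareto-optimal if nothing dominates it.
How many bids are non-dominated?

5

P1: dominated by P5 (warranty 3≥3, price 267≤540, duration 56≤122).
P2: dominated by P5 (warranty 3≥1, price 267≤438, duration 56≤162).
P3: dominated by P9 (warranty 6≥6, price 79≤695, duration 61≤113).
P4: dominated by P5 (warranty 3≥1, price 267≤730, duration 56≤103).
P5: not dominated.
P6: dominated by P9 (warranty 6≥6, price 79≤435, duration 61≤120).
P7: not dominated (best price).
P8: dominated by P5 (warranty 3≥1, price 267≤459, duration 56≤66).
P9: not dominated.
P10: not dominated (best warranty).
P11: dominated by P6 (warranty 6≥4, price 435≤629, duration 120≤167).
P12: not dominated (best duration).
Pareto-optimal: P5, P7, P9, P10, P12 → 5.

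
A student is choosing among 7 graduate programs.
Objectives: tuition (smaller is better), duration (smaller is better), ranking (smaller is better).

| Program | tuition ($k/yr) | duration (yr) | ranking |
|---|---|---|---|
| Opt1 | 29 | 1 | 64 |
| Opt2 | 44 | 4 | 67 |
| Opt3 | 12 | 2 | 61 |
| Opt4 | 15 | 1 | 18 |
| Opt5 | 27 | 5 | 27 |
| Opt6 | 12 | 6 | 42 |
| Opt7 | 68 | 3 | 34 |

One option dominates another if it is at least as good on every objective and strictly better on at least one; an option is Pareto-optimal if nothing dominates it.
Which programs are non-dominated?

Opt1: dominated by Opt4 (tuition 15≤29, duration 1≤1, ranking 18≤64).
Opt2: dominated by Opt1 (tuition 29≤44, duration 1≤4, ranking 64≤67).
Opt3: not dominated.
Opt4: not dominated (best ranking).
Opt5: dominated by Opt4 (tuition 15≤27, duration 1≤5, ranking 18≤27).
Opt6: not dominated.
Opt7: dominated by Opt4 (tuition 15≤68, duration 1≤3, ranking 18≤34).

Opt3, Opt4, Opt6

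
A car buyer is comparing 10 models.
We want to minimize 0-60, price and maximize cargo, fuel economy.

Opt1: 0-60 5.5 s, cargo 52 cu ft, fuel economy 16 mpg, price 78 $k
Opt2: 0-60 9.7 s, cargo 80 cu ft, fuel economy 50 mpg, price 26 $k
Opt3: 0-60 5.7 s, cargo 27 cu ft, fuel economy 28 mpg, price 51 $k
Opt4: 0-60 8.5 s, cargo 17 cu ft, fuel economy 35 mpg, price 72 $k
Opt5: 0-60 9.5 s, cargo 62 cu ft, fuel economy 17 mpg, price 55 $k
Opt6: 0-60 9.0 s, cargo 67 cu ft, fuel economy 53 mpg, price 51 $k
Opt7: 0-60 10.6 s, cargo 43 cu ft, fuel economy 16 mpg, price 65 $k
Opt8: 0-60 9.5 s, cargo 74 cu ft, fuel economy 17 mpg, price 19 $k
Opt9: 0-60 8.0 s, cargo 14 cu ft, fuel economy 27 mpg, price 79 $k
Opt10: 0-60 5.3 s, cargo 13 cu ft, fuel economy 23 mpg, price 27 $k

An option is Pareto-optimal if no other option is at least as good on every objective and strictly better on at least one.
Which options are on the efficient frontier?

Opt1: not dominated.
Opt2: not dominated (best cargo).
Opt3: not dominated.
Opt4: not dominated.
Opt5: dominated by Opt6 (0-60 9.0≤9.5, cargo 67≥62, fuel economy 53≥17, price 51≤55).
Opt6: not dominated (best fuel economy).
Opt7: dominated by Opt2 (0-60 9.7≤10.6, cargo 80≥43, fuel economy 50≥16, price 26≤65).
Opt8: not dominated (best price).
Opt9: dominated by Opt3 (0-60 5.7≤8.0, cargo 27≥14, fuel economy 28≥27, price 51≤79).
Opt10: not dominated (best 0-60).

Opt1, Opt2, Opt3, Opt4, Opt6, Opt8, Opt10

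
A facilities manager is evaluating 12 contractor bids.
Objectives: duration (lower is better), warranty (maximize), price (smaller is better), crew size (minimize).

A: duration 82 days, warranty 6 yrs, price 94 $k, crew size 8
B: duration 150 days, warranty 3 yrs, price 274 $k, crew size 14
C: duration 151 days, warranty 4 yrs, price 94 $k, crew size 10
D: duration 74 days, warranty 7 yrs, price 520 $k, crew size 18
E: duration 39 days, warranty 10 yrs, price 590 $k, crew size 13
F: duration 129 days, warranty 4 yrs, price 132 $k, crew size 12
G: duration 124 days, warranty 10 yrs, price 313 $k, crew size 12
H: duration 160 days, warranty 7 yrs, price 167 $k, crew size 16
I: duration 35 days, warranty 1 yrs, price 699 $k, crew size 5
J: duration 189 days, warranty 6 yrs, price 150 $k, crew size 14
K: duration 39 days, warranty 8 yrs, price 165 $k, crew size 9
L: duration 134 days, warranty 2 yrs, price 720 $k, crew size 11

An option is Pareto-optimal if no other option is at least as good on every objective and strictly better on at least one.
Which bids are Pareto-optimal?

A: not dominated.
B: dominated by A (duration 82≤150, warranty 6≥3, price 94≤274, crew size 8≤14).
C: dominated by A (duration 82≤151, warranty 6≥4, price 94≤94, crew size 8≤10).
D: dominated by K (duration 39≤74, warranty 8≥7, price 165≤520, crew size 9≤18).
E: not dominated.
F: dominated by A (duration 82≤129, warranty 6≥4, price 94≤132, crew size 8≤12).
G: not dominated.
H: dominated by K (duration 39≤160, warranty 8≥7, price 165≤167, crew size 9≤16).
I: not dominated (best duration).
J: dominated by A (duration 82≤189, warranty 6≥6, price 94≤150, crew size 8≤14).
K: not dominated.
L: dominated by A (duration 82≤134, warranty 6≥2, price 94≤720, crew size 8≤11).

A, E, G, I, K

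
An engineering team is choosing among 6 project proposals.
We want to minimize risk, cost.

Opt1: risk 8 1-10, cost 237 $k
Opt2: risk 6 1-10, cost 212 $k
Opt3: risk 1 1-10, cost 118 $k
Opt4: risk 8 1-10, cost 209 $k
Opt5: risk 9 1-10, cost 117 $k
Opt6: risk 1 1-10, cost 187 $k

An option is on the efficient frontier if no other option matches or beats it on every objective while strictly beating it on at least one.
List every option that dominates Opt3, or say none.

none

Opt1: worse on risk (8 vs 1).
Opt2: worse on risk (6 vs 1).
Opt4: worse on risk (8 vs 1).
Opt5: worse on risk (9 vs 1).
Opt6: worse on cost (187 vs 118).
No option dominates Opt3.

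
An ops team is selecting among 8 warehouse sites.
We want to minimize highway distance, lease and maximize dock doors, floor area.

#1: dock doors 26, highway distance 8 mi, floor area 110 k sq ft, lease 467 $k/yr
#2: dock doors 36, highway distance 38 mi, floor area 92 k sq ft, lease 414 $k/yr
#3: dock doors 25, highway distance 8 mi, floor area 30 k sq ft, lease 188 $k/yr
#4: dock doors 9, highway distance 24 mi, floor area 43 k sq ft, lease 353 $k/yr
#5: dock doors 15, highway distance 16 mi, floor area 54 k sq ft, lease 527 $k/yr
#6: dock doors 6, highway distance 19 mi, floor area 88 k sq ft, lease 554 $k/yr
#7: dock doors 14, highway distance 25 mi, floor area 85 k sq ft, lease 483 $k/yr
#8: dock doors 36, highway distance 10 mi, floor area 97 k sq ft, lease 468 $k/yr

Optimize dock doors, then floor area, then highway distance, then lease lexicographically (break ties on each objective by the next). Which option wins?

First maximize dock doors: best is 36, kept {#2, #8}.
Then maximize floor area: best is 97, kept {#8}.

#8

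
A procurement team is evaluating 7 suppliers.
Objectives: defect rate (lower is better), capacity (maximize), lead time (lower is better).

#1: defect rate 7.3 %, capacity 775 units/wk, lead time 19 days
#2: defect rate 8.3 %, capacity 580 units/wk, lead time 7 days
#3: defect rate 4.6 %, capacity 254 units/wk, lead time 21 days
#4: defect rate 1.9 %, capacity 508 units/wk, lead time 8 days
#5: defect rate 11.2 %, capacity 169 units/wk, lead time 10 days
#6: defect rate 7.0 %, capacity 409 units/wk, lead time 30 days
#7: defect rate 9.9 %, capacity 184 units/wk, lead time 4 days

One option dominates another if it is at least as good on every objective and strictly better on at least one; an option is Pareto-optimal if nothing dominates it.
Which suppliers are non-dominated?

#1: not dominated (best capacity).
#2: not dominated.
#3: dominated by #4 (defect rate 1.9≤4.6, capacity 508≥254, lead time 8≤21).
#4: not dominated (best defect rate).
#5: dominated by #2 (defect rate 8.3≤11.2, capacity 580≥169, lead time 7≤10).
#6: dominated by #4 (defect rate 1.9≤7.0, capacity 508≥409, lead time 8≤30).
#7: not dominated (best lead time).

#1, #2, #4, #7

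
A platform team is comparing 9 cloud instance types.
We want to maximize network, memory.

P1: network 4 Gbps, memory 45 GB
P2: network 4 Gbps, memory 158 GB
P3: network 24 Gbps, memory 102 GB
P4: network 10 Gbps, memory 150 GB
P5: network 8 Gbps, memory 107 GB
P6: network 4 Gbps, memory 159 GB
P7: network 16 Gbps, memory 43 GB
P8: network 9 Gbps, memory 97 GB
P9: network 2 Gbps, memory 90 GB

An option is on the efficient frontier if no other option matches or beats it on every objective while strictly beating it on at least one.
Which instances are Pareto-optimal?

P1: dominated by P2 (network 4≥4, memory 158≥45).
P2: dominated by P6 (network 4≥4, memory 159≥158).
P3: not dominated (best network).
P4: not dominated.
P5: dominated by P4 (network 10≥8, memory 150≥107).
P6: not dominated (best memory).
P7: dominated by P3 (network 24≥16, memory 102≥43).
P8: dominated by P3 (network 24≥9, memory 102≥97).
P9: dominated by P2 (network 4≥2, memory 158≥90).

P3, P4, P6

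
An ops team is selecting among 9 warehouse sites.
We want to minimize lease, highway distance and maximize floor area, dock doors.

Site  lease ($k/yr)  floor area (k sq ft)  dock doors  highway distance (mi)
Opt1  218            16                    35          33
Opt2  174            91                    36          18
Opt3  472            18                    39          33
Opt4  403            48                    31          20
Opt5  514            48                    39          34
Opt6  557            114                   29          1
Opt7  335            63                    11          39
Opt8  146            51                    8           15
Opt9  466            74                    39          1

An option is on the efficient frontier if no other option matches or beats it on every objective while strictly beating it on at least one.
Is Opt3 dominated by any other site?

Yes

Opt9 vs Opt3: lease 466≤472, floor area 74≥18, dock doors 39≥39, highway distance 1≤33 — Opt9 is at least as good on every objective and strictly better on at least one, so Opt9 dominates Opt3.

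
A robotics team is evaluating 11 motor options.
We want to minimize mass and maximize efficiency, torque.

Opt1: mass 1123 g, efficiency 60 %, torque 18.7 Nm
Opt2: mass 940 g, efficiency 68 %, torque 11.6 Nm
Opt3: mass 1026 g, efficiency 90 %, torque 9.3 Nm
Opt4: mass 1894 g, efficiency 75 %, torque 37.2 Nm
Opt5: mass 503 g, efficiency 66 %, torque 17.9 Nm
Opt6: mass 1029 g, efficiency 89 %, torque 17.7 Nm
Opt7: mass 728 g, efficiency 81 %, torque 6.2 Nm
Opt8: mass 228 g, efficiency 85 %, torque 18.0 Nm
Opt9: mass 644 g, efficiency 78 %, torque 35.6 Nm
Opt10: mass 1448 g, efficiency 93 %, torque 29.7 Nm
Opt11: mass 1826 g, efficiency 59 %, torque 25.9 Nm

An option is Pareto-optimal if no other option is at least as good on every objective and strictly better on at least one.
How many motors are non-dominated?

Opt1: dominated by Opt9 (mass 644≤1123, efficiency 78≥60, torque 35.6≥18.7).
Opt2: dominated by Opt8 (mass 228≤940, efficiency 85≥68, torque 18.0≥11.6).
Opt3: not dominated.
Opt4: not dominated (best torque).
Opt5: dominated by Opt8 (mass 228≤503, efficiency 85≥66, torque 18.0≥17.9).
Opt6: not dominated.
Opt7: dominated by Opt8 (mass 228≤728, efficiency 85≥81, torque 18.0≥6.2).
Opt8: not dominated (best mass).
Opt9: not dominated.
Opt10: not dominated (best efficiency).
Opt11: dominated by Opt9 (mass 644≤1826, efficiency 78≥59, torque 35.6≥25.9).
Pareto-optimal: Opt3, Opt4, Opt6, Opt8, Opt9, Opt10 → 6.

6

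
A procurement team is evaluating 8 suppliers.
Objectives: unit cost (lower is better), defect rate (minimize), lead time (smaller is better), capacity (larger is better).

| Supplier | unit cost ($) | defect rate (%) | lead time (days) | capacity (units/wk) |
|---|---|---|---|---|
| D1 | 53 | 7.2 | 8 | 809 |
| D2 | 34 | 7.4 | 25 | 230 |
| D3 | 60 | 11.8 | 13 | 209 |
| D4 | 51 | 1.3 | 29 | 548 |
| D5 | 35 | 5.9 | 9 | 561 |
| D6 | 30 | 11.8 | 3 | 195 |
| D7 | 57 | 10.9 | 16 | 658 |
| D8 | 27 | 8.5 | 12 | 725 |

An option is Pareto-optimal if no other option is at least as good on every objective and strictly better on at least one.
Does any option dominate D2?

D1: worse on unit cost (53 vs 34).
D3: worse on unit cost (60 vs 34).
D4: worse on unit cost (51 vs 34).
D5: worse on unit cost (35 vs 34).
D6: worse on defect rate (11.8 vs 7.4).
D7: worse on unit cost (57 vs 34).
D8: worse on defect rate (8.5 vs 7.4).
No option is at least as good as D2 on every objective and strictly better on one.

No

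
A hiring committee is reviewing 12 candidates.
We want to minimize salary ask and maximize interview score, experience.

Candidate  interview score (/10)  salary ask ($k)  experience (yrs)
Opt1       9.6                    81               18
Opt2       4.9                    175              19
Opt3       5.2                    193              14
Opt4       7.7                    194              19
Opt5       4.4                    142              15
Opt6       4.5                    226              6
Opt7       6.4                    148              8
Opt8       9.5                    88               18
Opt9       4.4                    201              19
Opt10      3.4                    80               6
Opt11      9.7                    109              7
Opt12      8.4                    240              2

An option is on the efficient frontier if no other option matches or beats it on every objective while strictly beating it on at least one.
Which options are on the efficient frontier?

Opt1: not dominated.
Opt2: not dominated.
Opt3: dominated by Opt1 (interview score 9.6≥5.2, salary ask 81≤193, experience 18≥14).
Opt4: not dominated.
Opt5: dominated by Opt1 (interview score 9.6≥4.4, salary ask 81≤142, experience 18≥15).
Opt6: dominated by Opt1 (interview score 9.6≥4.5, salary ask 81≤226, experience 18≥6).
Opt7: dominated by Opt1 (interview score 9.6≥6.4, salary ask 81≤148, experience 18≥8).
Opt8: dominated by Opt1 (interview score 9.6≥9.5, salary ask 81≤88, experience 18≥18).
Opt9: dominated by Opt2 (interview score 4.9≥4.4, salary ask 175≤201, experience 19≥19).
Opt10: not dominated (best salary ask).
Opt11: not dominated (best interview score).
Opt12: dominated by Opt1 (interview score 9.6≥8.4, salary ask 81≤240, experience 18≥2).

Opt1, Opt2, Opt4, Opt10, Opt11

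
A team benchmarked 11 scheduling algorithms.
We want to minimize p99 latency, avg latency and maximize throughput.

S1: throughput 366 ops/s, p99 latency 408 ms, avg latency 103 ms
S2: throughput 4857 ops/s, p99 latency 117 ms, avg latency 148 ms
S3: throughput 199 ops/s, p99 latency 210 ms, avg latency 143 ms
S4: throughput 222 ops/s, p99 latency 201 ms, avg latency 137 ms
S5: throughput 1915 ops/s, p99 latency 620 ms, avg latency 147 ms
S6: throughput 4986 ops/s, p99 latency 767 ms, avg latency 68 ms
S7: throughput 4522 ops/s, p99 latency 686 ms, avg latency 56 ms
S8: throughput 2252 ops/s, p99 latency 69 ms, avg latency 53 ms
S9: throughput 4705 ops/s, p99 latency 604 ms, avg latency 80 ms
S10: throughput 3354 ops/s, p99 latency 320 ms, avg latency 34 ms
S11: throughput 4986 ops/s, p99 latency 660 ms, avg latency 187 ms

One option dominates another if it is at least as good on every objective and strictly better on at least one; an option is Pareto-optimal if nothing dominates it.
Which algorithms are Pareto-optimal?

S1: dominated by S8 (throughput 2252≥366, p99 latency 69≤408, avg latency 53≤103).
S2: not dominated.
S3: dominated by S4 (throughput 222≥199, p99 latency 201≤210, avg latency 137≤143).
S4: dominated by S8 (throughput 2252≥222, p99 latency 69≤201, avg latency 53≤137).
S5: dominated by S8 (throughput 2252≥1915, p99 latency 69≤620, avg latency 53≤147).
S6: not dominated.
S7: not dominated.
S8: not dominated (best p99 latency).
S9: not dominated.
S10: not dominated (best avg latency).
S11: not dominated.

S2, S6, S7, S8, S9, S10, S11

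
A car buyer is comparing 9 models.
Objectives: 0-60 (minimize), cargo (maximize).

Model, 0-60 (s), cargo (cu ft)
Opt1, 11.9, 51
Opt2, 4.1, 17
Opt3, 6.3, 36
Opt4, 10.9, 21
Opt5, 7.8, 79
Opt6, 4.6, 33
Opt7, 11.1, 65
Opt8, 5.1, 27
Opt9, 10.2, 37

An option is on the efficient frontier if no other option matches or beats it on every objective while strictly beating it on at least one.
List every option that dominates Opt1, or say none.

Opt5, Opt7

Opt5: 0-60 7.8≤11.9, cargo 79≥51 — dominates Opt1.
Opt7: 0-60 11.1≤11.9, cargo 65≥51 — dominates Opt1.
Others (Opt2, Opt3, Opt4, Opt6, Opt8, Opt9) are each worse than Opt1 on at least one objective.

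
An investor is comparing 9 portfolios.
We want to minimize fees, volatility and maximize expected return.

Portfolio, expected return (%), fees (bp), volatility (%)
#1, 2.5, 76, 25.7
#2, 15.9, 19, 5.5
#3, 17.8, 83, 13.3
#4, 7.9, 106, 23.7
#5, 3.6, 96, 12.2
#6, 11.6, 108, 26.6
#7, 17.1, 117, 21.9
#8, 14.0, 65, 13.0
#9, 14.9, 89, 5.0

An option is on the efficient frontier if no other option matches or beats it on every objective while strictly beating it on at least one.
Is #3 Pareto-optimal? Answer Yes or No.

Yes

#1: worse on expected return (2.5 vs 17.8).
#2: worse on expected return (15.9 vs 17.8).
#4: worse on expected return (7.9 vs 17.8).
#5: worse on expected return (3.6 vs 17.8).
#6: worse on expected return (11.6 vs 17.8).
#7: worse on expected return (17.1 vs 17.8).
#8: worse on expected return (14.0 vs 17.8).
#9: worse on expected return (14.9 vs 17.8).
No option is at least as good as #3 on every objective and strictly better on one.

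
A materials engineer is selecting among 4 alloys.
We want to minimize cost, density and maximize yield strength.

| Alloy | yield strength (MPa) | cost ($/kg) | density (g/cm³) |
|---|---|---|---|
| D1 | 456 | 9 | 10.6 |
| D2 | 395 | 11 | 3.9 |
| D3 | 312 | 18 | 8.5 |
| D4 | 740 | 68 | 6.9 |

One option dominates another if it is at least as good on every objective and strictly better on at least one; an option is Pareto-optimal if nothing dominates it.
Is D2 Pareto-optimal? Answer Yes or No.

D1: worse on density (10.6 vs 3.9).
D3: worse on yield strength (312 vs 395).
D4: worse on cost (68 vs 11).
No option is at least as good as D2 on every objective and strictly better on one.

Yes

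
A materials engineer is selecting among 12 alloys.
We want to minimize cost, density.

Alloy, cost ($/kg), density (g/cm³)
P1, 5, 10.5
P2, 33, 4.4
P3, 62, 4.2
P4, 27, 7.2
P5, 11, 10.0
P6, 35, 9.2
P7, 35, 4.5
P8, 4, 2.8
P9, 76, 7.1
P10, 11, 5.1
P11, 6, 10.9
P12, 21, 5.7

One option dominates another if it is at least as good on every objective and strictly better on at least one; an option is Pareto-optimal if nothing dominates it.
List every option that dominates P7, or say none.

P2: cost 33≤35, density 4.4≤4.5 — dominates P7.
P8: cost 4≤35, density 2.8≤4.5 — dominates P7.
Others (P1, P3, P4, P5, P6, P9, P10, P11, P12) are each worse than P7 on at least one objective.

P2, P8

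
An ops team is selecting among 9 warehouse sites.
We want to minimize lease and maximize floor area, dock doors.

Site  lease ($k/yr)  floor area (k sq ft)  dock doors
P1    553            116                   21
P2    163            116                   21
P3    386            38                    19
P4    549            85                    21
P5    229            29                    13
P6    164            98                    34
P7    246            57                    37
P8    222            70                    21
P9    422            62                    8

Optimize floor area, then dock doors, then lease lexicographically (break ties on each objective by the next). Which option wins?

First maximize floor area: best is 116, kept {P1, P2}.
Then maximize dock doors: best is 21, kept {P1, P2}.
Then minimize lease: best is 163, kept {P2}.

P2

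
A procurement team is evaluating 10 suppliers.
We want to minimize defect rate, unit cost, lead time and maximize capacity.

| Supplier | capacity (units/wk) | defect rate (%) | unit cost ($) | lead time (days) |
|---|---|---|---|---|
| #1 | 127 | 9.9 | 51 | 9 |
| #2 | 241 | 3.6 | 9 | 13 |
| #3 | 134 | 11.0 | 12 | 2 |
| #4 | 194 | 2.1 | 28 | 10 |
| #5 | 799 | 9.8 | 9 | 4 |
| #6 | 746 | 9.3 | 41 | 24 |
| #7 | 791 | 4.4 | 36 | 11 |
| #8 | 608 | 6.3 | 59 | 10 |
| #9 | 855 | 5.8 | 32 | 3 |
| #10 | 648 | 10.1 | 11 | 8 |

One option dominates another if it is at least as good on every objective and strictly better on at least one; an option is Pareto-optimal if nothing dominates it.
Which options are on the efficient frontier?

#1: dominated by #5 (capacity 799≥127, defect rate 9.8≤9.9, unit cost 9≤51, lead time 4≤9).
#2: not dominated.
#3: not dominated (best lead time).
#4: not dominated (best defect rate).
#5: not dominated.
#6: dominated by #7 (capacity 791≥746, defect rate 4.4≤9.3, unit cost 36≤41, lead time 11≤24).
#7: not dominated.
#8: dominated by #9 (capacity 855≥608, defect rate 5.8≤6.3, unit cost 32≤59, lead time 3≤10).
#9: not dominated (best capacity).
#10: dominated by #5 (capacity 799≥648, defect rate 9.8≤10.1, unit cost 9≤11, lead time 4≤8).

#2, #3, #4, #5, #7, #9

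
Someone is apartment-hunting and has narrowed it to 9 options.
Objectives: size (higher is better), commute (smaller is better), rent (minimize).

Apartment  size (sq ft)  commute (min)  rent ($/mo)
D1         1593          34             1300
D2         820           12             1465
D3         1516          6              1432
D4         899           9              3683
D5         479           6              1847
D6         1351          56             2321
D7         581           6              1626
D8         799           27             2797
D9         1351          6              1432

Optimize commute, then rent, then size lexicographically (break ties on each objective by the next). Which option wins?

D3

First minimize commute: best is 6, kept {D3, D5, D7, D9}.
Then minimize rent: best is 1432, kept {D3, D9}.
Then maximize size: best is 1516, kept {D3}.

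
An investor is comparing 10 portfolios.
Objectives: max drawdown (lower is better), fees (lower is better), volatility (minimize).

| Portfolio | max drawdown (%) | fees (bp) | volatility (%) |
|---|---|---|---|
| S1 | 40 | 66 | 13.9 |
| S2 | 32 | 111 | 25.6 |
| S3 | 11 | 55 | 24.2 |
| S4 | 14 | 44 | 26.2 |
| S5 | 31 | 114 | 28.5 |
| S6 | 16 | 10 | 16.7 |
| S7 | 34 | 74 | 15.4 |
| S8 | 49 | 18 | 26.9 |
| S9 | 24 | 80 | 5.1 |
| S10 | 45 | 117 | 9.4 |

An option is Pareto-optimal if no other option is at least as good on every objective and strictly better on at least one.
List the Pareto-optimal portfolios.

S1, S3, S4, S6, S7, S9

S1: not dominated.
S2: dominated by S3 (max drawdown 11≤32, fees 55≤111, volatility 24.2≤25.6).
S3: not dominated (best max drawdown).
S4: not dominated.
S5: dominated by S3 (max drawdown 11≤31, fees 55≤114, volatility 24.2≤28.5).
S6: not dominated (best fees).
S7: not dominated.
S8: dominated by S6 (max drawdown 16≤49, fees 10≤18, volatility 16.7≤26.9).
S9: not dominated (best volatility).
S10: dominated by S9 (max drawdown 24≤45, fees 80≤117, volatility 5.1≤9.4).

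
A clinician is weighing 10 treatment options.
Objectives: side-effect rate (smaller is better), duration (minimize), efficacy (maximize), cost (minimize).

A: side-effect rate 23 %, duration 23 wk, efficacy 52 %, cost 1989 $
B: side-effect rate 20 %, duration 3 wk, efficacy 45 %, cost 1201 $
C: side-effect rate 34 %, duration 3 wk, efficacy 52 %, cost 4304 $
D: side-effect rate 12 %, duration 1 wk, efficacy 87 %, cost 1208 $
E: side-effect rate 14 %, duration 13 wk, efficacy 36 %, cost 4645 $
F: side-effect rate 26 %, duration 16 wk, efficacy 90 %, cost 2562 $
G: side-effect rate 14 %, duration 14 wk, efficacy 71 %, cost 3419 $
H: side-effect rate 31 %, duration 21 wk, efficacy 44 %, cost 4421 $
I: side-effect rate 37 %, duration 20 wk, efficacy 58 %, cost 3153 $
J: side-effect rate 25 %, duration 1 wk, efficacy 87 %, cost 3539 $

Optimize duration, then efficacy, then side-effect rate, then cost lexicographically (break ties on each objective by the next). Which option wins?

D

First minimize duration: best is 1, kept {D, J}.
Then maximize efficacy: best is 87, kept {D, J}.
Then minimize side-effect rate: best is 12, kept {D}.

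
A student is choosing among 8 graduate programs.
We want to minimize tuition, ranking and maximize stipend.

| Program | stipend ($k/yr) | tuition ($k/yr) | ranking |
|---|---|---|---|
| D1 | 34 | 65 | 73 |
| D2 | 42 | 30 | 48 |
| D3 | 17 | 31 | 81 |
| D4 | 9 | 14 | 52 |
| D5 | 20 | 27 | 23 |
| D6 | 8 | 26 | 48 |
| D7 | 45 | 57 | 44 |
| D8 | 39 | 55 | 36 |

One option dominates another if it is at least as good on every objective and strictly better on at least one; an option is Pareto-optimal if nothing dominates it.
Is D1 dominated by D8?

Yes

D8 vs D1: stipend 39≥34, tuition 55≤65, ranking 36≤73 — D8 is at least as good on every objective with at least one strict improvement.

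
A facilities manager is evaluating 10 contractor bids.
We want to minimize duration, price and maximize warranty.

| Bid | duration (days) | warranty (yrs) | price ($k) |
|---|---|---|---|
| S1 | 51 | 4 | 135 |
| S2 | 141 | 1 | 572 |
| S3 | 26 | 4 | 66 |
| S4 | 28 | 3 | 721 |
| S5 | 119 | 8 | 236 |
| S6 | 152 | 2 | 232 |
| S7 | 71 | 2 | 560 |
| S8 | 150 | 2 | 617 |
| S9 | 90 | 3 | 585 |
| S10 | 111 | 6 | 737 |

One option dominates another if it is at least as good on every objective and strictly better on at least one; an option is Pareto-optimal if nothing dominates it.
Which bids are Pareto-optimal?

S3, S5, S10

S1: dominated by S3 (duration 26≤51, warranty 4≥4, price 66≤135).
S2: dominated by S1 (duration 51≤141, warranty 4≥1, price 135≤572).
S3: not dominated (best duration).
S4: dominated by S3 (duration 26≤28, warranty 4≥3, price 66≤721).
S5: not dominated (best warranty).
S6: dominated by S1 (duration 51≤152, warranty 4≥2, price 135≤232).
S7: dominated by S1 (duration 51≤71, warranty 4≥2, price 135≤560).
S8: dominated by S1 (duration 51≤150, warranty 4≥2, price 135≤617).
S9: dominated by S1 (duration 51≤90, warranty 4≥3, price 135≤585).
S10: not dominated.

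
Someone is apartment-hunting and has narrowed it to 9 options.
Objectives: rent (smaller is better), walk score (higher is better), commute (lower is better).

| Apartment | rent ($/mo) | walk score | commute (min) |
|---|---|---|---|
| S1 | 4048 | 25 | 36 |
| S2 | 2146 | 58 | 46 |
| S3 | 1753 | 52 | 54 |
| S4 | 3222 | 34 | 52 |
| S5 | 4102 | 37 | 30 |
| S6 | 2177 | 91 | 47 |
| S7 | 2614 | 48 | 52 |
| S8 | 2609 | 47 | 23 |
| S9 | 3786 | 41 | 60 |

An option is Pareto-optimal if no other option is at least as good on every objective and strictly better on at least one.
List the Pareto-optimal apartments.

S1: dominated by S8 (rent 2609≤4048, walk score 47≥25, commute 23≤36).
S2: not dominated.
S3: not dominated (best rent).
S4: dominated by S2 (rent 2146≤3222, walk score 58≥34, commute 46≤52).
S5: dominated by S8 (rent 2609≤4102, walk score 47≥37, commute 23≤30).
S6: not dominated (best walk score).
S7: dominated by S2 (rent 2146≤2614, walk score 58≥48, commute 46≤52).
S8: not dominated (best commute).
S9: dominated by S2 (rent 2146≤3786, walk score 58≥41, commute 46≤60).

S2, S3, S6, S8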